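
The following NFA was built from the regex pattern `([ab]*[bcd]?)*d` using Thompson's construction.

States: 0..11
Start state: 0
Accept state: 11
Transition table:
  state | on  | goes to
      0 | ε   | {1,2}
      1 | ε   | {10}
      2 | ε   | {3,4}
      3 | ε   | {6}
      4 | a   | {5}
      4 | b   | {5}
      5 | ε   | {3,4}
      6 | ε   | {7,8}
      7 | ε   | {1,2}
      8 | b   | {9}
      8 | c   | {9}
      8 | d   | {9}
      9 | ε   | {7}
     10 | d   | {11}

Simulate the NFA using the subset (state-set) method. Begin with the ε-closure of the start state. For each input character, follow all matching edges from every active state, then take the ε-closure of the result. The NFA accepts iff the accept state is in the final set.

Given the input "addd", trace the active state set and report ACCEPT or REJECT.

Answer: ACCEPT

Trace:
S₀ = ε-closure({0}) = {0,1,2,3,4,6,7,8,10}
'a' @ 1: {1,2,3,4,5,6,7,8,10}
'd' @ 2: {1,2,3,4,6,7,8,9,10,11}  [accepting]
'd' @ 3: {1,2,3,4,6,7,8,9,10,11}  [accepting]
'd' @ 4: {1,2,3,4,6,7,8,9,10,11}  [accepting]
after full input: {1,2,3,4,6,7,8,9,10,11}  (accept=11 in)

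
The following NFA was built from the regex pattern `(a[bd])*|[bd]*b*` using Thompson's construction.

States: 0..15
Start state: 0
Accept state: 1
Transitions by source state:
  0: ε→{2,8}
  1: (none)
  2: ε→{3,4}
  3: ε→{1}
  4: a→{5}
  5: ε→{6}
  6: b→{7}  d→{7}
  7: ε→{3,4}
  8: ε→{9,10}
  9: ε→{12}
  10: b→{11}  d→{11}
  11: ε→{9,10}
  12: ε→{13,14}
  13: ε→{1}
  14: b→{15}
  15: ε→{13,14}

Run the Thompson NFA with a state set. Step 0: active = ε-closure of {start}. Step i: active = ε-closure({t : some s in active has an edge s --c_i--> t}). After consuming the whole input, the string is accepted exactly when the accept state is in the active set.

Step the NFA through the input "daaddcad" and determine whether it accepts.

Answer: REJECT

Derivation:
S₀ = ε-closure({0}) = {0,1,2,3,4,8,9,10,12,13,14}
'd' @ 1: {1,9,10,11,12,13,14}  [accepting]
'a' @ 2: {}  — no active states
rest 'addcad' ignored (set empty)
after full input: {}  (accept=1 not in)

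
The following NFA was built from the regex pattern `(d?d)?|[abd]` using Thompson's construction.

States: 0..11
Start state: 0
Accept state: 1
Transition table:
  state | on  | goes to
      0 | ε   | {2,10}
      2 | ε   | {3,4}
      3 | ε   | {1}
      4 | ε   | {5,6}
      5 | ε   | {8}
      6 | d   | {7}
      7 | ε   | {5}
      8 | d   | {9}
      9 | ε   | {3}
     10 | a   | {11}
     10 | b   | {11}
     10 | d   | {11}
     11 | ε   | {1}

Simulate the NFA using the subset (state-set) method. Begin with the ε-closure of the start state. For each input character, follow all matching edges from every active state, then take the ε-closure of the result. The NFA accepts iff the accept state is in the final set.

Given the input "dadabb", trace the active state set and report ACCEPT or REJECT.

initial (ε-close {0}): {0,1,2,3,4,5,6,8,10}
'd' @ 1: {1,3,5,7,8,9,11}  ✓accept
'a' @ 2: {}  — no active states
rest 'dabb' ignored (set empty)
final: {}; accept 1 not in set

Answer: REJECT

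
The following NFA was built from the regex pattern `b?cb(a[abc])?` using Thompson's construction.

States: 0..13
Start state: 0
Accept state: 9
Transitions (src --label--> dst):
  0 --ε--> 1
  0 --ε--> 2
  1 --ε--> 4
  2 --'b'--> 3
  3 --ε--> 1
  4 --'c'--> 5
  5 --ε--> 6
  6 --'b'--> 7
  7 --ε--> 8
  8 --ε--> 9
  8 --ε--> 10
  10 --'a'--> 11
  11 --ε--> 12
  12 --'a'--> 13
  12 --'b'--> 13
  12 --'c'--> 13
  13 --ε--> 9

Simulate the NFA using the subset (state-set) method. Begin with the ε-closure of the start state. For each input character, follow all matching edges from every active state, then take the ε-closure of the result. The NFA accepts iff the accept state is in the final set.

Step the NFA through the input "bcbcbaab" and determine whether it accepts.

initial (ε-close {0}): {0,1,2,4}
'b' @ 1: {1,3,4}
'c' @ 2: {5,6}
'b' @ 3: {7,8,9,10}  [accepting]
'c' @ 4: {}  — no active states
rest 'baab' ignored (set empty)
after full input: {}  (accept=9 not in)

Answer: REJECT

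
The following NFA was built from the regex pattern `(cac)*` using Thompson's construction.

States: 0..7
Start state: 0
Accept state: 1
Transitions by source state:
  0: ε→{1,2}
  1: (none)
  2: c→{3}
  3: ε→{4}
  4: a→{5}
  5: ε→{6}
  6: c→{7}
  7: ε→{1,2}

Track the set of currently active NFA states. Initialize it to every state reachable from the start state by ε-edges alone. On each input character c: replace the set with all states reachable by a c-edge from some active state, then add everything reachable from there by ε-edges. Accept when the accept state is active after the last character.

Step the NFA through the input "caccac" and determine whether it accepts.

Answer: ACCEPT

Steps:
initial (ε-close {0}): {0,1,2}
'c' @ 1: {3,4}
'a' @ 2: {5,6}
'c' @ 3: {1,2,7}  [accepting]
'c' @ 4: {3,4}
'a' @ 5: {5,6}
'c' @ 6: {1,2,7}  [accepting]
after full input: {1,2,7}  (accept=1 in)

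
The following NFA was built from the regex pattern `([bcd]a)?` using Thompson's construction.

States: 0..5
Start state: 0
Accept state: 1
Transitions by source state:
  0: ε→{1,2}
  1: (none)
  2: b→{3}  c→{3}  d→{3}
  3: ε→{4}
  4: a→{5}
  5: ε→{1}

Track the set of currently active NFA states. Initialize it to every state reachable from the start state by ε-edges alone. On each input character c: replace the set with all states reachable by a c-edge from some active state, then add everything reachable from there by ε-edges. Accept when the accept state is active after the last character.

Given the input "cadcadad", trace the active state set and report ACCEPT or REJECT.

S₀ = ε-closure({0}) = {0,1,2}
'c' @ 1: {3,4}
'a' @ 2: {1,5}  ✓accept
'd' @ 3: {}  — dead — no transitions
rest 'cadad' ignored (set empty)
after full input: {}  (accept=1 not in)

Answer: REJECT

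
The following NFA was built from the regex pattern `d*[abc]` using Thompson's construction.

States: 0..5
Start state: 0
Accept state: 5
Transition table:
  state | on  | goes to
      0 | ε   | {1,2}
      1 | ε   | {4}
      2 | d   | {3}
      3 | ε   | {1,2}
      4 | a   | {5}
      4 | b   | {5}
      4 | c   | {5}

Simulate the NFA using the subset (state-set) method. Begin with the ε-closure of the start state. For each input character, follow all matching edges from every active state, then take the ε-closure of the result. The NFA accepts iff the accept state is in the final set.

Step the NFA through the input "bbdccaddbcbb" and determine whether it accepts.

S₀ = ε-closure({0}) = {0,1,2,4}
'b' @ 1: {5}  (accept∈set)
'b' @ 2: {}  — dead — no transitions
rest 'dccaddbcbb' ignored (set empty)
final: {}; accept 5 not in set

Answer: REJECT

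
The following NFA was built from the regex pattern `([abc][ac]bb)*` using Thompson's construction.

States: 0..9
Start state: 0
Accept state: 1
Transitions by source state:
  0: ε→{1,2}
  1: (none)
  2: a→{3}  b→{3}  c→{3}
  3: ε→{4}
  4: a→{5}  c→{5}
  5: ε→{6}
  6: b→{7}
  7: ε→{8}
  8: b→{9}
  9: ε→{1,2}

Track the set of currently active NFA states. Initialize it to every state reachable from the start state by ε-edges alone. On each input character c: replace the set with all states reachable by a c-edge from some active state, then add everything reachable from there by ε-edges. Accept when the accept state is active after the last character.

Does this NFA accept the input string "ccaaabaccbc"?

Answer: REJECT

Steps:
S₀ = ε-closure({0}) = {0,1,2}
'c' @ 1: {3,4}
'c' @ 2: {5,6}
'a' @ 3: {}  — state set empty
rest 'aabaccbc' ignored (set empty)
after full input: {}  (accept=1 not in)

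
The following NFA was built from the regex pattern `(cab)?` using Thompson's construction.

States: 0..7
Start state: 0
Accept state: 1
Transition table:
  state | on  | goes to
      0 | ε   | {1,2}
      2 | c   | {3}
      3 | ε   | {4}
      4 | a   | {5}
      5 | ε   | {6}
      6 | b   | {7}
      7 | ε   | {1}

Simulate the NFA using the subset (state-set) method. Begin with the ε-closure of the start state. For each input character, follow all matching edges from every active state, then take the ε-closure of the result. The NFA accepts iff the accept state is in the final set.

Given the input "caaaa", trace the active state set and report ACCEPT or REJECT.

Answer: REJECT

Trace:
start: ε-closure({0}) = {0,1,2}
'c' @ 1: {3,4}
'a' @ 2: {5,6}
'a' @ 3: {}  — dead — no transitions
rest 'aa' ignored (set empty)
final: {}; accept 1 not in set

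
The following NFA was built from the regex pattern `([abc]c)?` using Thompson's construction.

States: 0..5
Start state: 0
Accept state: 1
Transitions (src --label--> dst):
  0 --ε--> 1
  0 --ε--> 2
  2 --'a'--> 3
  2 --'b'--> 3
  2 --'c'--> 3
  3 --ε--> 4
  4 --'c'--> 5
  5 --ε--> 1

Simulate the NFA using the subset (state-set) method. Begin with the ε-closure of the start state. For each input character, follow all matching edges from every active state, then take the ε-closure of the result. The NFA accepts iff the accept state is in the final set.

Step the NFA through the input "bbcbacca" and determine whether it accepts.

Answer: REJECT

Derivation:
S₀ = ε-closure({0}) = {0,1,2}
'b' @ 1: {3,4}
'b' @ 2: {}  — dead — no transitions
rest 'cbacca' ignored (set empty)
end set {} — state 1 not in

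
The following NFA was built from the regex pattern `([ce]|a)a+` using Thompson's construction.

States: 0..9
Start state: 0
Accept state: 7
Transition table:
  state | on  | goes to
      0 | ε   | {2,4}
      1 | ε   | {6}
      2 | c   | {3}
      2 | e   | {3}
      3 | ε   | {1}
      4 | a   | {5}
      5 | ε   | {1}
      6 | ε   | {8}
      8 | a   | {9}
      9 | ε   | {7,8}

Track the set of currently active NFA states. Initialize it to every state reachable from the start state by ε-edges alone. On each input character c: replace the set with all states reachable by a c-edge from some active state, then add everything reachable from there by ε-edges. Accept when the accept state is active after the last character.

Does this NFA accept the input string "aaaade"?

Answer: REJECT

Derivation:
S₀ = ε-closure({0}) = {0,2,4}
'a' @ 1: {1,5,6,8}
'a' @ 2: {7,8,9}  (accept∈set)
'a' @ 3: {7,8,9}  (accept∈set)
'a' @ 4: {7,8,9}  (accept∈set)
'd' @ 5: {}  — no active states
rest 'e' ignored (set empty)
after full input: {}  (accept=7 not in)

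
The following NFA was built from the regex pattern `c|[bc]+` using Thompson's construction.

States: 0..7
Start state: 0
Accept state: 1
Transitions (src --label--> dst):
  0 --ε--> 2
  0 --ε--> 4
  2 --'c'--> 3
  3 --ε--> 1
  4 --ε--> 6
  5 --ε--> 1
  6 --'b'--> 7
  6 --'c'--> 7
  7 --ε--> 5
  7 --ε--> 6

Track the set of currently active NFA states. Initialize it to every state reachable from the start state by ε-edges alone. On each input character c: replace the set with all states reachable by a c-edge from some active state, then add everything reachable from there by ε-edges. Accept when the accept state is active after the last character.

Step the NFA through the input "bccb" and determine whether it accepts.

Answer: ACCEPT

Trace:
start: ε-closure({0}) = {0,2,4,6}
'b' @ 1: {1,5,6,7}  [accepting]
'c' @ 2: {1,5,6,7}  [accepting]
'c' @ 3: {1,5,6,7}  [accepting]
'b' @ 4: {1,5,6,7}  [accepting]
end set {1,5,6,7} — state 1 in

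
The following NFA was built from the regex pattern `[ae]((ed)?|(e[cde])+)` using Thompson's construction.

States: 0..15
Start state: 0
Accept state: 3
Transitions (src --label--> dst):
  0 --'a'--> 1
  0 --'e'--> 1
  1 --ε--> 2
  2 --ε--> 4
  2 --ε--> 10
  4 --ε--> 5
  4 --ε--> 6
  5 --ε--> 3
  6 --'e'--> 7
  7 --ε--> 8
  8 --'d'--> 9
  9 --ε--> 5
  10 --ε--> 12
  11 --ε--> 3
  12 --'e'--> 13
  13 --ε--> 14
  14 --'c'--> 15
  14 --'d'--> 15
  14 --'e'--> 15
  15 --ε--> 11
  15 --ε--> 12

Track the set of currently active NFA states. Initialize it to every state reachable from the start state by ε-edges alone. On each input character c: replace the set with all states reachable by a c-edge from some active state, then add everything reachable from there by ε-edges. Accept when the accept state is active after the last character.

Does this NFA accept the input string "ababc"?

S₀ = ε-closure({0}) = {0}
'a' @ 1: {1,2,3,4,5,6,10,12}  ✓accept
'b' @ 2: {}  — no active states
rest 'abc' ignored (set empty)
after full input: {}  (accept=3 not in)

Answer: REJECT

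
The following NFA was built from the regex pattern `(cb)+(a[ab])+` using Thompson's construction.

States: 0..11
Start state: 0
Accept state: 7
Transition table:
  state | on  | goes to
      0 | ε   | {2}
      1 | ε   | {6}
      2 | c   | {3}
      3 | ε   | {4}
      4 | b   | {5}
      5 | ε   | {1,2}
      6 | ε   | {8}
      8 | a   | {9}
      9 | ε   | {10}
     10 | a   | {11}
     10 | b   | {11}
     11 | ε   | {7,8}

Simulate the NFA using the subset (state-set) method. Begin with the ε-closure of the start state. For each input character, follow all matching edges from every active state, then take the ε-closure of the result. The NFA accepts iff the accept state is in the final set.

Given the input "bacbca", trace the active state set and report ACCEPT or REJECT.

start: ε-closure({0}) = {0,2}
'b' @ 1: {}  — no active states
rest 'acbca' ignored (set empty)
final: {}; accept 7 not in set

Answer: REJECT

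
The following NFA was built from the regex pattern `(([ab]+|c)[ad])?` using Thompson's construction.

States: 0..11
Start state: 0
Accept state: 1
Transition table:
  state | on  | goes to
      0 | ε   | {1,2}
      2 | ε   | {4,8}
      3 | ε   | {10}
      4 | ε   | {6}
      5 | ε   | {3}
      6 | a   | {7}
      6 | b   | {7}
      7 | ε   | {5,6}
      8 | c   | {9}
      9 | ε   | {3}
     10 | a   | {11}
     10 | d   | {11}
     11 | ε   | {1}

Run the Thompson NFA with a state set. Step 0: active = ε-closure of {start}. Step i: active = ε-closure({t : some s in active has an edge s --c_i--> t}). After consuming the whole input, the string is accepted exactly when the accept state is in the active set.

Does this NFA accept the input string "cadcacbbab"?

S₀ = ε-closure({0}) = {0,1,2,4,6,8}
'c' @ 1: {3,9,10}
'a' @ 2: {1,11}  ✓accept
'd' @ 3: {}  — dead — no transitions
rest 'cacbbab' ignored (set empty)
final: {}; accept 1 not in set

Answer: REJECT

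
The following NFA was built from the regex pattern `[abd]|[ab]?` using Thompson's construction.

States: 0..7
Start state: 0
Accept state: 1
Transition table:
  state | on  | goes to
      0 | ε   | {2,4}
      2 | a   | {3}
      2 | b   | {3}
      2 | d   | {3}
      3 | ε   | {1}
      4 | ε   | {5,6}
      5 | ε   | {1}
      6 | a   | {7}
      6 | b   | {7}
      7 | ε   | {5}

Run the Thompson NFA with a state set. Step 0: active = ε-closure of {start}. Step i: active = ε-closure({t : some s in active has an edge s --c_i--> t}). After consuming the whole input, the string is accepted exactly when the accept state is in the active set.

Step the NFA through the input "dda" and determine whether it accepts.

initial (ε-close {0}): {0,1,2,4,5,6}
'd' @ 1: {1,3}  ✓accept
'd' @ 2: {}  — dead — no transitions
rest 'a' ignored (set empty)
end set {} — state 1 not in

Answer: REJECT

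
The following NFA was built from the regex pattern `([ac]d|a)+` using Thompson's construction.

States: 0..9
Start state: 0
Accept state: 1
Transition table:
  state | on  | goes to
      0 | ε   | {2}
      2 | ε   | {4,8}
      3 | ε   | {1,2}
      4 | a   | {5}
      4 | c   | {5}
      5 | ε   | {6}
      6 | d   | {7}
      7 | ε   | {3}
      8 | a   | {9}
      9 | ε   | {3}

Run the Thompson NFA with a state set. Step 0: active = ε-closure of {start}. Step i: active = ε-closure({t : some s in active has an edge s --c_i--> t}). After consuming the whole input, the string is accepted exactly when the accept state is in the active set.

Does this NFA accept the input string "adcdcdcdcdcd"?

Answer: ACCEPT

Trace:
initial (ε-close {0}): {0,2,4,8}
'a' @ 1: {1,2,3,4,5,6,8,9}  (accept∈set)
'd' @ 2: {1,2,3,4,7,8}  (accept∈set)
'c' @ 3: {5,6}
'd' @ 4: {1,2,3,4,7,8}  (accept∈set)
'c' @ 5: {5,6}
'd' @ 6: {1,2,3,4,7,8}  (accept∈set)
'c' @ 7: {5,6}
'd' @ 8: {1,2,3,4,7,8}  (accept∈set)
'c' @ 9: {5,6}
'd' @ 10: {1,2,3,4,7,8}  (accept∈set)
'c' @ 11: {5,6}
'd' @ 12: {1,2,3,4,7,8}  (accept∈set)
end set {1,2,3,4,7,8} — state 1 in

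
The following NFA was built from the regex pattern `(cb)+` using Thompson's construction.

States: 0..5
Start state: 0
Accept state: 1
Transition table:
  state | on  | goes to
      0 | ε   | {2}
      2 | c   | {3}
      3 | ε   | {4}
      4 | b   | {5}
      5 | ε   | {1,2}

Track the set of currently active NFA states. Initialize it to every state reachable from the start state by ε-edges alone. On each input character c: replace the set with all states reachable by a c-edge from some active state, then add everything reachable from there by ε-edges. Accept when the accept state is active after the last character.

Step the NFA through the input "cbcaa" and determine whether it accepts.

S₀ = ε-closure({0}) = {0,2}
'c' @ 1: {3,4}
'b' @ 2: {1,2,5}  (accept∈set)
'c' @ 3: {3,4}
'a' @ 4: {}  — dead — no transitions
rest 'a' ignored (set empty)
final: {}; accept 1 not in set

Answer: REJECT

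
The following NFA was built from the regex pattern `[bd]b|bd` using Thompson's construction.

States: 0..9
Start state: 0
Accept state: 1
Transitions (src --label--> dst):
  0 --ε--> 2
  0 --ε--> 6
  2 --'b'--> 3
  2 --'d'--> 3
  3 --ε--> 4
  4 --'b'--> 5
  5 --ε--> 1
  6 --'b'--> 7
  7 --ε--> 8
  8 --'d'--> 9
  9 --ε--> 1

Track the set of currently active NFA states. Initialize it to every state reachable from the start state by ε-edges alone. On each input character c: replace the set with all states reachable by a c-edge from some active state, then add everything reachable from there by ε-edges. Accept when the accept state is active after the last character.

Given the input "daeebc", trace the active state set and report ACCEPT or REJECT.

Answer: REJECT

Derivation:
initial (ε-close {0}): {0,2,6}
'd' @ 1: {3,4}
'a' @ 2: {}  — dead — no transitions
rest 'eebc' ignored (set empty)
final: {}; accept 1 not in set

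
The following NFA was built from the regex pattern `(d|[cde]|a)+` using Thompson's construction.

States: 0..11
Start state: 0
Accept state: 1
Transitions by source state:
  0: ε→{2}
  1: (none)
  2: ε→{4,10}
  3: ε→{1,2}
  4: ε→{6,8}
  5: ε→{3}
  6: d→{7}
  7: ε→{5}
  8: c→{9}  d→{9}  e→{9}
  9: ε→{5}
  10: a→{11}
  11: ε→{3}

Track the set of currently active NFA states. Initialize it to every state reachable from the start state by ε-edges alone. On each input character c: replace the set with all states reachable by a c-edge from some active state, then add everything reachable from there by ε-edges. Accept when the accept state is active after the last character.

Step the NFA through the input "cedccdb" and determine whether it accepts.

Answer: REJECT

Trace:
initial (ε-close {0}): {0,2,4,6,8,10}
'c' @ 1: {1,2,3,4,5,6,8,9,10}  [accepting]
'e' @ 2: {1,2,3,4,5,6,8,9,10}  [accepting]
'd' @ 3: {1,2,3,4,5,6,7,8,9,10}  [accepting]
'c' @ 4: {1,2,3,4,5,6,8,9,10}  [accepting]
'c' @ 5: {1,2,3,4,5,6,8,9,10}  [accepting]
'd' @ 6: {1,2,3,4,5,6,7,8,9,10}  [accepting]
'b' @ 7: {}  — no active states
after full input: {}  (accept=1 not in)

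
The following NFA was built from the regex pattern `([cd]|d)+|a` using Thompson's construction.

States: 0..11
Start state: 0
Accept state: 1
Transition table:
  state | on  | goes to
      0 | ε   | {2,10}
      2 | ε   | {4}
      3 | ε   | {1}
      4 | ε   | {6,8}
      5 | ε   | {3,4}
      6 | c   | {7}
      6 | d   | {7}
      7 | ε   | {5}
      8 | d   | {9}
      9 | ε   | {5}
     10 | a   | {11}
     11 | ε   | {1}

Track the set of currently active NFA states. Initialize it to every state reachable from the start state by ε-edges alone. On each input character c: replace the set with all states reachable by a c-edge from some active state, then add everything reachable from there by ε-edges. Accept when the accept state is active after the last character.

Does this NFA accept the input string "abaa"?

initial (ε-close {0}): {0,2,4,6,8,10}
'a' @ 1: {1,11}  ✓accept
'b' @ 2: {}  — dead — no transitions
rest 'aa' ignored (set empty)
end set {} — state 1 not in

Answer: REJECT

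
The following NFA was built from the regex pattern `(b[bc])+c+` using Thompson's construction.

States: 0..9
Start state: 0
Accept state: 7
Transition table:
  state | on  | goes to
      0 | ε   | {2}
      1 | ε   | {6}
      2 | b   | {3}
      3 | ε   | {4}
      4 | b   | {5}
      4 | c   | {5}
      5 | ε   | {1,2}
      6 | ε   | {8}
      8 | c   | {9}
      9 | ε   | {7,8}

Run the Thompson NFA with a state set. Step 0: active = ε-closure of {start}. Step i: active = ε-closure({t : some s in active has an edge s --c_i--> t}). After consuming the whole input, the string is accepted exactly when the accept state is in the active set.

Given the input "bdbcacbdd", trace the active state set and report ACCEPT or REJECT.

Answer: REJECT

Steps:
S₀ = ε-closure({0}) = {0,2}
'b' @ 1: {3,4}
'd' @ 2: {}  — no active states
rest 'bcacbdd' ignored (set empty)
end set {} — state 7 not in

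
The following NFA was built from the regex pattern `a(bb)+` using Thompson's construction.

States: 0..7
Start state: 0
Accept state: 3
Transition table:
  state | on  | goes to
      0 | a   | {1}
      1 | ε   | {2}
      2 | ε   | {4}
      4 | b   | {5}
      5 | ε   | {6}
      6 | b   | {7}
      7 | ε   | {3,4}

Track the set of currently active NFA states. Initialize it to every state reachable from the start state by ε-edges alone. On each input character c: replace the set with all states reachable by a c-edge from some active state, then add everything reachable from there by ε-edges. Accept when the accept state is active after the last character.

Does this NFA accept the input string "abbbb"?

Answer: ACCEPT

Steps:
S₀ = ε-closure({0}) = {0}
'a' @ 1: {1,2,4}
'b' @ 2: {5,6}
'b' @ 3: {3,4,7}  (accept∈set)
'b' @ 4: {5,6}
'b' @ 5: {3,4,7}  (accept∈set)
after full input: {3,4,7}  (accept=3 in)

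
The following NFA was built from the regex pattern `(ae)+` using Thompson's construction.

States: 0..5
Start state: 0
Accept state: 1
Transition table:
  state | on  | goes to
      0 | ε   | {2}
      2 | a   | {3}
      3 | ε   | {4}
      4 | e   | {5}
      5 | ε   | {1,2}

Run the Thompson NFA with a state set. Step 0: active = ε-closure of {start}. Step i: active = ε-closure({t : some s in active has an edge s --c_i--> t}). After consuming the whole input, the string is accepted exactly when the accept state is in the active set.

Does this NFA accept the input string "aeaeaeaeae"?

Answer: ACCEPT

Derivation:
S₀ = ε-closure({0}) = {0,2}
'a' @ 1: {3,4}
'e' @ 2: {1,2,5}  [accepting]
'a' @ 3: {3,4}
'e' @ 4: {1,2,5}  [accepting]
'a' @ 5: {3,4}
'e' @ 6: {1,2,5}  [accepting]
'a' @ 7: {3,4}
'e' @ 8: {1,2,5}  [accepting]
'a' @ 9: {3,4}
'e' @ 10: {1,2,5}  [accepting]
final: {1,2,5}; accept 1 in set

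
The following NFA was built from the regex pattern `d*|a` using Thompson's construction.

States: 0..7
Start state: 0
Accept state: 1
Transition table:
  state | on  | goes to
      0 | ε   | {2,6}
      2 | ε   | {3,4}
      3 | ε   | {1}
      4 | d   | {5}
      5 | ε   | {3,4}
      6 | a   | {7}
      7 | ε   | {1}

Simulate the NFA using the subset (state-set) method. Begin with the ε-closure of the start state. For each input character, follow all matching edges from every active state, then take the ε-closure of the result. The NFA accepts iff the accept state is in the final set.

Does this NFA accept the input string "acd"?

initial (ε-close {0}): {0,1,2,3,4,6}
'a' @ 1: {1,7}  ✓accept
'c' @ 2: {}  — state set empty
rest 'd' ignored (set empty)
after full input: {}  (accept=1 not in)

Answer: REJECT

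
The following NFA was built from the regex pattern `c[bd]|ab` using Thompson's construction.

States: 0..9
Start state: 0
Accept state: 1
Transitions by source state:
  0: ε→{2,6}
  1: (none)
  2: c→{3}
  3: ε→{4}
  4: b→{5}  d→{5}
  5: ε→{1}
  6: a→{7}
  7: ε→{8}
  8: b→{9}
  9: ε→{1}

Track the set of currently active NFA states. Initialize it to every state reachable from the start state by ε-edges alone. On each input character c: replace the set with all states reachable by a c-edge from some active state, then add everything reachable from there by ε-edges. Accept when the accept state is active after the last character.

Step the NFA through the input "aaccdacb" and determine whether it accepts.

Answer: REJECT

Derivation:
start: ε-closure({0}) = {0,2,6}
'a' @ 1: {7,8}
'a' @ 2: {}  — no active states
rest 'ccdacb' ignored (set empty)
end set {} — state 1 not in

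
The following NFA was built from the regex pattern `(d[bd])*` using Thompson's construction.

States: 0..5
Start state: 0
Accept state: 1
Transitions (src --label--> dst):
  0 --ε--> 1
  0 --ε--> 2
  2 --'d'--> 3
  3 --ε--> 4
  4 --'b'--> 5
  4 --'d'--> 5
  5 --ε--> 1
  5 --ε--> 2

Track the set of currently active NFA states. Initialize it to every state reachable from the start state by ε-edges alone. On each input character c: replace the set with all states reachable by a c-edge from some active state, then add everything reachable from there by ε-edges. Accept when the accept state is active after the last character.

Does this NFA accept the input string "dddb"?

initial (ε-close {0}): {0,1,2}
'd' @ 1: {3,4}
'd' @ 2: {1,2,5}  ✓accept
'd' @ 3: {3,4}
'b' @ 4: {1,2,5}  ✓accept
end set {1,2,5} — state 1 in

Answer: ACCEPT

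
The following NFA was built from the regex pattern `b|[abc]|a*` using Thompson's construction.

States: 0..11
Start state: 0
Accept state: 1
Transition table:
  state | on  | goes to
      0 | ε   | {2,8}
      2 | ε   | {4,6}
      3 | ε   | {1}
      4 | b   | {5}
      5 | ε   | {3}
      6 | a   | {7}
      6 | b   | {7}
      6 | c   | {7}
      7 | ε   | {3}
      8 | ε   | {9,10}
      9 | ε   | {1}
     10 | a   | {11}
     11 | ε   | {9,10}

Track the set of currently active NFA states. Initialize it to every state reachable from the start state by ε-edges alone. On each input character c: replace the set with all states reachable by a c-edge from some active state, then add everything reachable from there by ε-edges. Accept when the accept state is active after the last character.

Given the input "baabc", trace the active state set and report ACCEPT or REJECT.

initial (ε-close {0}): {0,1,2,4,6,8,9,10}
'b' @ 1: {1,3,5,7}  ✓accept
'a' @ 2: {}  — no active states
rest 'abc' ignored (set empty)
after full input: {}  (accept=1 not in)

Answer: REJECT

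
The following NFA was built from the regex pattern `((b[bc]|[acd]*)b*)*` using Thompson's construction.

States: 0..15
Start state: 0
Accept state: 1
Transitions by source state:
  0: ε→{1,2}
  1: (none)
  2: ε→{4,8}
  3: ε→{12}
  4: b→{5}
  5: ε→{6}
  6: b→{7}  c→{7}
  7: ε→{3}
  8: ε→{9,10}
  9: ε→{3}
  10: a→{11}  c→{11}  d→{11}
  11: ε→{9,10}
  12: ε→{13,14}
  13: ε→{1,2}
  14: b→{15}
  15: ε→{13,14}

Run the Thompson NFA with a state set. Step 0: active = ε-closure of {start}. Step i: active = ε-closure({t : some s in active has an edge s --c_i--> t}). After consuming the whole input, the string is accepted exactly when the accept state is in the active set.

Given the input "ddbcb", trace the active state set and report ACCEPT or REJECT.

S₀ = ε-closure({0}) = {0,1,2,3,4,8,9,10,12,13,14}
'd' @ 1: {1,2,3,4,8,9,10,11,12,13,14}  ✓accept
'd' @ 2: {1,2,3,4,8,9,10,11,12,13,14}  ✓accept
'b' @ 3: {1,2,3,4,5,6,8,9,10,12,13,14,15}  ✓accept
'c' @ 4: {1,2,3,4,7,8,9,10,11,12,13,14}  ✓accept
'b' @ 5: {1,2,3,4,5,6,8,9,10,12,13,14,15}  ✓accept
end set {1,2,3,4,5,6,8,9,10,12,13,14,15} — state 1 in

Answer: ACCEPT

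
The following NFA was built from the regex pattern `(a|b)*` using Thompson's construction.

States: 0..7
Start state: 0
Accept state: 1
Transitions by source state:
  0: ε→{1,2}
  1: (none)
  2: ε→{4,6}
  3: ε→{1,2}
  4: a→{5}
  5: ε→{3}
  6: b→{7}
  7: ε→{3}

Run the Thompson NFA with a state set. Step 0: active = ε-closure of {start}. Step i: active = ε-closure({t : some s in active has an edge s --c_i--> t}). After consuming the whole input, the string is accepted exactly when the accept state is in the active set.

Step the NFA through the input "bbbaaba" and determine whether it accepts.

Answer: ACCEPT

Trace:
S₀ = ε-closure({0}) = {0,1,2,4,6}
'b' @ 1: {1,2,3,4,6,7}  (accept∈set)
'b' @ 2: {1,2,3,4,6,7}  (accept∈set)
'b' @ 3: {1,2,3,4,6,7}  (accept∈set)
'a' @ 4: {1,2,3,4,5,6}  (accept∈set)
'a' @ 5: {1,2,3,4,5,6}  (accept∈set)
'b' @ 6: {1,2,3,4,6,7}  (accept∈set)
'a' @ 7: {1,2,3,4,5,6}  (accept∈set)
after full input: {1,2,3,4,5,6}  (accept=1 in)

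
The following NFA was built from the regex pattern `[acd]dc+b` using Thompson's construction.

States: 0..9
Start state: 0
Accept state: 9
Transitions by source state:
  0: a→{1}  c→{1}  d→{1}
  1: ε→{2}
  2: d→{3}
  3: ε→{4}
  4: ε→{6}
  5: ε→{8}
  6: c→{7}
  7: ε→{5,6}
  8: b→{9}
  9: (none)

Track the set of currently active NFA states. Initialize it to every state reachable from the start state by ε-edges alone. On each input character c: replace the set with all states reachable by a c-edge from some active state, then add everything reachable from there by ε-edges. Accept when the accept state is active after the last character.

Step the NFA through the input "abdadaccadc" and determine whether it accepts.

Answer: REJECT

Steps:
S₀ = ε-closure({0}) = {0}
'a' @ 1: {1,2}
'b' @ 2: {}  — state set empty
rest 'dadaccadc' ignored (set empty)
after full input: {}  (accept=9 not in)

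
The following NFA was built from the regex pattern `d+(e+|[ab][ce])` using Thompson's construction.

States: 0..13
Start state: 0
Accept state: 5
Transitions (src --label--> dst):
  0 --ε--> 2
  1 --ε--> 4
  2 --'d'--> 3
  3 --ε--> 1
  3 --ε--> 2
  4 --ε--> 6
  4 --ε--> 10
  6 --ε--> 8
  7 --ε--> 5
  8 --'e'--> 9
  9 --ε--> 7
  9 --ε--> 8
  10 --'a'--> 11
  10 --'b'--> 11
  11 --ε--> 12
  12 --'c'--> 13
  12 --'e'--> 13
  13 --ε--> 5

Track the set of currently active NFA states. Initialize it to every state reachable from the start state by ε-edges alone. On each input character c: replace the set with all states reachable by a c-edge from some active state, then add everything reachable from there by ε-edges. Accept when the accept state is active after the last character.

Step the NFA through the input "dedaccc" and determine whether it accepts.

Answer: REJECT

Trace:
S₀ = ε-closure({0}) = {0,2}
'd' @ 1: {1,2,3,4,6,8,10}
'e' @ 2: {5,7,8,9}  ✓accept
'd' @ 3: {}  — state set empty
rest 'accc' ignored (set empty)
end set {} — state 5 not in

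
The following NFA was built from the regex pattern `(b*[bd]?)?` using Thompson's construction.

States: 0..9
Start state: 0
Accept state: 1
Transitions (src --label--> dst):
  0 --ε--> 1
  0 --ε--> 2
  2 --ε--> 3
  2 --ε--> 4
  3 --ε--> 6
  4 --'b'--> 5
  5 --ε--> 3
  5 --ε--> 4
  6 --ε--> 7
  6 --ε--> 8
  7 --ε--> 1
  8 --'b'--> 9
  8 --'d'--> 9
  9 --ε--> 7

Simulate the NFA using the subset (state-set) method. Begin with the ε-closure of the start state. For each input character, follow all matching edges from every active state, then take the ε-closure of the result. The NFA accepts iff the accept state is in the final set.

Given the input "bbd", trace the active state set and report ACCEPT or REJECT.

Answer: ACCEPT

Trace:
initial (ε-close {0}): {0,1,2,3,4,6,7,8}
'b' @ 1: {1,3,4,5,6,7,8,9}  [accepting]
'b' @ 2: {1,3,4,5,6,7,8,9}  [accepting]
'd' @ 3: {1,7,9}  [accepting]
end set {1,7,9} — state 1 in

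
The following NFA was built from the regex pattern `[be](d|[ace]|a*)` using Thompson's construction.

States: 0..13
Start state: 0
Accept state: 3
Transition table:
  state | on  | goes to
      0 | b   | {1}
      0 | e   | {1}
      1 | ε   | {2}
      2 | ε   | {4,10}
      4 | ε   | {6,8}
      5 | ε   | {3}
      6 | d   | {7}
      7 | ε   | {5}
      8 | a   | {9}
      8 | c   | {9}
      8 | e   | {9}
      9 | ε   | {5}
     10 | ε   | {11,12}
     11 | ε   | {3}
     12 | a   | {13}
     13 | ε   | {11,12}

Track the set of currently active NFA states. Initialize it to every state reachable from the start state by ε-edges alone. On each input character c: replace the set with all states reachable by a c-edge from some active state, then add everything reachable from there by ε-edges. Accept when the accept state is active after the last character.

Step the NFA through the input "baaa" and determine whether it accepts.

Answer: ACCEPT

Derivation:
S₀ = ε-closure({0}) = {0}
'b' @ 1: {1,2,3,4,6,8,10,11,12}  [accepting]
'a' @ 2: {3,5,9,11,12,13}  [accepting]
'a' @ 3: {3,11,12,13}  [accepting]
'a' @ 4: {3,11,12,13}  [accepting]
after full input: {3,11,12,13}  (accept=3 in)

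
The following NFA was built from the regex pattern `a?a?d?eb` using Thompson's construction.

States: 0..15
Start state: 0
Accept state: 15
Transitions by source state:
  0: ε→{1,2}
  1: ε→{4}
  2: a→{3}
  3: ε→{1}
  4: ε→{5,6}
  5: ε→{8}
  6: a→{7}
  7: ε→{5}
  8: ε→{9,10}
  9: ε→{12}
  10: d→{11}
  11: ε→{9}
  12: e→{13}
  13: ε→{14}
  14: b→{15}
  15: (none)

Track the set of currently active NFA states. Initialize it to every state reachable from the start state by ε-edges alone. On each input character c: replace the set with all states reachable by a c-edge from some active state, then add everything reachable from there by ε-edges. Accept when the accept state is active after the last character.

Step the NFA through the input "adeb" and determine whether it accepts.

Answer: ACCEPT

Trace:
S₀ = ε-closure({0}) = {0,1,2,4,5,6,8,9,10,12}
'a' @ 1: {1,3,4,5,6,7,8,9,10,12}
'd' @ 2: {9,11,12}
'e' @ 3: {13,14}
'b' @ 4: {15}  (accept∈set)
final: {15}; accept 15 in set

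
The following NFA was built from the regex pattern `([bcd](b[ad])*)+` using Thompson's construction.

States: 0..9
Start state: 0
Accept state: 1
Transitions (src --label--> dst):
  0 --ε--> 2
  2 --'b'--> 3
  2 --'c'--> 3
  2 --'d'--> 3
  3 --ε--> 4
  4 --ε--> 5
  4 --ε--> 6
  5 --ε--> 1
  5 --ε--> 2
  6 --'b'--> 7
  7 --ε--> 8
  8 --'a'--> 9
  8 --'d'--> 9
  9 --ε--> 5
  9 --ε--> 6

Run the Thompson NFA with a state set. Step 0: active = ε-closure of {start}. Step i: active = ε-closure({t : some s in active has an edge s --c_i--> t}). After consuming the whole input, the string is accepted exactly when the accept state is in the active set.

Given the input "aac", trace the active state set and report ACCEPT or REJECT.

S₀ = ε-closure({0}) = {0,2}
'a' @ 1: {}  — no active states
rest 'ac' ignored (set empty)
final: {}; accept 1 not in set

Answer: REJECT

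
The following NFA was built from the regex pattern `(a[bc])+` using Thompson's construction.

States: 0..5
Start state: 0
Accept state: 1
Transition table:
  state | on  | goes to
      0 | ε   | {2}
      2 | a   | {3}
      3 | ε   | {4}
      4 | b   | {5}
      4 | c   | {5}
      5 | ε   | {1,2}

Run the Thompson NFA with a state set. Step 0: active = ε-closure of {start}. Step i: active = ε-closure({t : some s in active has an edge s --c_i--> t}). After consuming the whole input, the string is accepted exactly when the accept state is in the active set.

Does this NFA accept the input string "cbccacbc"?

Answer: REJECT

Trace:
start: ε-closure({0}) = {0,2}
'c' @ 1: {}  — state set empty
rest 'bccacbc' ignored (set empty)
final: {}; accept 1 not in set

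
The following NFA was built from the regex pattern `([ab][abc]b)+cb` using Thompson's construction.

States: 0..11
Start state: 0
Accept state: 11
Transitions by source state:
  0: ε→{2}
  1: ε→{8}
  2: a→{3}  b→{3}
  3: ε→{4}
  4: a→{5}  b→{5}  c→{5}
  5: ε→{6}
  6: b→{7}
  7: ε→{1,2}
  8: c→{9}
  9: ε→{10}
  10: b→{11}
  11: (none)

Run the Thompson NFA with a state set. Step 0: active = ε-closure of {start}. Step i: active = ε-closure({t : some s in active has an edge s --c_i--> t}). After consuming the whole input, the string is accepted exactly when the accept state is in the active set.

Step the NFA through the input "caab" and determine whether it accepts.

S₀ = ε-closure({0}) = {0,2}
'c' @ 1: {}  — state set empty
rest 'aab' ignored (set empty)
end set {} — state 11 not in

Answer: REJECT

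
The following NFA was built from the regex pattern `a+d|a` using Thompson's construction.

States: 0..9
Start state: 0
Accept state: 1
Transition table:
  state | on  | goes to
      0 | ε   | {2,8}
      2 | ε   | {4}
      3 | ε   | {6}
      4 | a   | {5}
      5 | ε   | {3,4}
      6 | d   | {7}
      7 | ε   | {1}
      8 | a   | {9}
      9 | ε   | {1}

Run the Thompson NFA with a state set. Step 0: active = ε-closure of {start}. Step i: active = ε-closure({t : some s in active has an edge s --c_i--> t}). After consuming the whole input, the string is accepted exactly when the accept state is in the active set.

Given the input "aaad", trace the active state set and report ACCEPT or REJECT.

S₀ = ε-closure({0}) = {0,2,4,8}
'a' @ 1: {1,3,4,5,6,9}  (accept∈set)
'a' @ 2: {3,4,5,6}
'a' @ 3: {3,4,5,6}
'd' @ 4: {1,7}  (accept∈set)
final: {1,7}; accept 1 in set

Answer: ACCEPT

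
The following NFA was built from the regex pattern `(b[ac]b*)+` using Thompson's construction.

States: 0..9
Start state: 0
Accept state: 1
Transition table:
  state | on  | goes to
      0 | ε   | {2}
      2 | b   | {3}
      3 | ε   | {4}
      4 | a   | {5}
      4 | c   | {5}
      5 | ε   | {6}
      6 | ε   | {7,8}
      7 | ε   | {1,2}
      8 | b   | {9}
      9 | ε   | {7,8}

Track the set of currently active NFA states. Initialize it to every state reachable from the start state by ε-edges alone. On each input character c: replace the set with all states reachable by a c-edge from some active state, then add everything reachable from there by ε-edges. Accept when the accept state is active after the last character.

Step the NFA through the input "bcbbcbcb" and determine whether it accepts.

Answer: ACCEPT

Derivation:
start: ε-closure({0}) = {0,2}
'b' @ 1: {3,4}
'c' @ 2: {1,2,5,6,7,8}  [accepting]
'b' @ 3: {1,2,3,4,7,8,9}  [accepting]
'b' @ 4: {1,2,3,4,7,8,9}  [accepting]
'c' @ 5: {1,2,5,6,7,8}  [accepting]
'b' @ 6: {1,2,3,4,7,8,9}  [accepting]
'c' @ 7: {1,2,5,6,7,8}  [accepting]
'b' @ 8: {1,2,3,4,7,8,9}  [accepting]
end set {1,2,3,4,7,8,9} — state 1 in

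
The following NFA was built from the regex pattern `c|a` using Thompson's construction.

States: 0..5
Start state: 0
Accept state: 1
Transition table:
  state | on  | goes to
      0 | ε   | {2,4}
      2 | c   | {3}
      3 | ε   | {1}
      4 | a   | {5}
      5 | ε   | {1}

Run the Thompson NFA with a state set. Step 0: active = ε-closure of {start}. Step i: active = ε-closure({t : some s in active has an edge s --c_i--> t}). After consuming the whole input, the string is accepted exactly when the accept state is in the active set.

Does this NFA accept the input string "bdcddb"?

Answer: REJECT

Trace:
start: ε-closure({0}) = {0,2,4}
'b' @ 1: {}  — no active states
rest 'dcddb' ignored (set empty)
end set {} — state 1 not in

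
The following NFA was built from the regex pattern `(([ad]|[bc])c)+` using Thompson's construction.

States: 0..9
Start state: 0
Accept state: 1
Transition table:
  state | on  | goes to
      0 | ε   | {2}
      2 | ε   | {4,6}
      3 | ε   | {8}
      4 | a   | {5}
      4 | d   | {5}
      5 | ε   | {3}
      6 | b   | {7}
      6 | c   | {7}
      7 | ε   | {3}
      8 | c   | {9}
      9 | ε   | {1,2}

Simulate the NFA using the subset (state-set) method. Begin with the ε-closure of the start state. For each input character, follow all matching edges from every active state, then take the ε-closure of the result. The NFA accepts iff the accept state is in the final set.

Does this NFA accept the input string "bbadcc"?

Answer: REJECT

Trace:
start: ε-closure({0}) = {0,2,4,6}
'b' @ 1: {3,7,8}
'b' @ 2: {}  — state set empty
rest 'adcc' ignored (set empty)
end set {} — state 1 not in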